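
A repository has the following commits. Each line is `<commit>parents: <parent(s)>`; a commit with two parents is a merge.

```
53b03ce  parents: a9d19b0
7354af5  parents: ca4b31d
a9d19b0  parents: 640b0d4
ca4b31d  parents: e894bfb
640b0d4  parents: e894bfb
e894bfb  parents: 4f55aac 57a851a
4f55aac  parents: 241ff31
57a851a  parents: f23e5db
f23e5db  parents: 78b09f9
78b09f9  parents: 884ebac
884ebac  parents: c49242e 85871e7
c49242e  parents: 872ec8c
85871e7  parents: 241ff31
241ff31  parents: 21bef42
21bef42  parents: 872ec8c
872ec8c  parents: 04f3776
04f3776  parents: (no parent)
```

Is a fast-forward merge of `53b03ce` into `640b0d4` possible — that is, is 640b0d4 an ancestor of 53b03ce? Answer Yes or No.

A fast-forward from 640b0d4 to 53b03ce is possible iff 640b0d4 is an ancestor of 53b03ce.
Ancestors of 53b03ce: {04f3776, 21bef42, 241ff31, 4f55aac, 53b03ce, 57a851a, 640b0d4, 78b09f9, 85871e7, 872ec8c, 884ebac, a9d19b0, c49242e, e894bfb, f23e5db}.
640b0d4 is among them, so fast-forward is possible.

Yes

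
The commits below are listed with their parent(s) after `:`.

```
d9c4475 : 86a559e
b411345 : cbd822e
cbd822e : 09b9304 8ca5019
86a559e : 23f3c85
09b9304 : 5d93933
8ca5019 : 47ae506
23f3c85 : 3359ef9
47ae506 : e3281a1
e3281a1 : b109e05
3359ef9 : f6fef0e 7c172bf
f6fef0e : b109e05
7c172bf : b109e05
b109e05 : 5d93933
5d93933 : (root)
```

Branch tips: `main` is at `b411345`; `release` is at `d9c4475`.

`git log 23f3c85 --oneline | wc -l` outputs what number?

Walking parent pointers from 23f3c85: reachable set = {23f3c85, 3359ef9, 5d93933, 7c172bf, b109e05, f6fef0e}.
That is 6 commits.

6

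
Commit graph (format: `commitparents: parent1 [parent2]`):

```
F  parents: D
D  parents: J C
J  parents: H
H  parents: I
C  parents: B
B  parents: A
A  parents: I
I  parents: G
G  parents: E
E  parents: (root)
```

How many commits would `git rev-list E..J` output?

Reachable from J: {E, G, H, I, J}.
Reachable from E: {E}.
In J's history but not E's: {G, H, I, J} — 4 commits.

4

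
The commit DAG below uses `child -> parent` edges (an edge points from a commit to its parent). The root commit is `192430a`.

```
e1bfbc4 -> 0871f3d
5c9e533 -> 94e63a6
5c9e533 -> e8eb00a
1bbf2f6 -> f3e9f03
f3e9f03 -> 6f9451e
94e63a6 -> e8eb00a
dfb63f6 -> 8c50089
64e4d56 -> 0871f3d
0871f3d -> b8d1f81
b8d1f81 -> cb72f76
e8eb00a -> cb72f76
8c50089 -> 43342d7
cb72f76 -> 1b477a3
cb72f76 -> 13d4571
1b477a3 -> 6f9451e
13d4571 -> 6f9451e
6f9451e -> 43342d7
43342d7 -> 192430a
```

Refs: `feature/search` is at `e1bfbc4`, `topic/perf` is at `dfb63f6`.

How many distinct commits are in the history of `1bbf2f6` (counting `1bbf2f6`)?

5

Walking parent pointers from 1bbf2f6: reachable set = {192430a, 1bbf2f6, 43342d7, 6f9451e, f3e9f03}.
That is 5 commits.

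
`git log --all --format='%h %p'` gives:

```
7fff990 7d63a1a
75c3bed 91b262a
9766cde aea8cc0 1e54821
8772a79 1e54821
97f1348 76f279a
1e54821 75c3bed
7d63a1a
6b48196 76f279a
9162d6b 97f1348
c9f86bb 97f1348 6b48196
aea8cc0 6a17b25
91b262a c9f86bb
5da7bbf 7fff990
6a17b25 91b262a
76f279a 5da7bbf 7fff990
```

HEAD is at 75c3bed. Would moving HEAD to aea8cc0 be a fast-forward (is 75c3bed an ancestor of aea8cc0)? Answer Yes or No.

A fast-forward from 75c3bed to aea8cc0 is possible iff 75c3bed is an ancestor of aea8cc0.
Ancestors of aea8cc0: {5da7bbf, 6a17b25, 6b48196, 76f279a, 7d63a1a, 7fff990, 91b262a, 97f1348, aea8cc0, c9f86bb}.
75c3bed is not among them, so fast-forward is not possible.

No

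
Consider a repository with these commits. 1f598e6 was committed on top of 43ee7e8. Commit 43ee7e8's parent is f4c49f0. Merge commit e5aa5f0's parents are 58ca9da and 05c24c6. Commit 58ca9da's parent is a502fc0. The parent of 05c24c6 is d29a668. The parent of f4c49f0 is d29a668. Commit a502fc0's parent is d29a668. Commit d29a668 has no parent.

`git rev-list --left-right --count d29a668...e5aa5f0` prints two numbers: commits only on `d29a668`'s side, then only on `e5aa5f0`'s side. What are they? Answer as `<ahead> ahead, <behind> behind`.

Reachable from d29a668: {d29a668}.
Reachable from e5aa5f0: {05c24c6, 58ca9da, a502fc0, d29a668, e5aa5f0}.
Only in d29a668's history (ahead): {} — 0.
Only in e5aa5f0's history (behind): {05c24c6, 58ca9da, a502fc0, e5aa5f0} — 4.

0 ahead, 4 behind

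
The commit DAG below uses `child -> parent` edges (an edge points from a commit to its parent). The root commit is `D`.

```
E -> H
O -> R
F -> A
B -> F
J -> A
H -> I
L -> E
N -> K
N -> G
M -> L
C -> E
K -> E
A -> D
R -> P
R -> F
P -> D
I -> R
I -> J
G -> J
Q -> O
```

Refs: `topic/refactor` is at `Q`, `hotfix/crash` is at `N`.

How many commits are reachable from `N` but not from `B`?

Reachable from N: {A, D, E, F, G, H, I, J, K, N, P, R}.
Reachable from B: {A, B, D, F}.
In N's history but not B's: {E, G, H, I, J, K, N, P, R} — 9 commits.

9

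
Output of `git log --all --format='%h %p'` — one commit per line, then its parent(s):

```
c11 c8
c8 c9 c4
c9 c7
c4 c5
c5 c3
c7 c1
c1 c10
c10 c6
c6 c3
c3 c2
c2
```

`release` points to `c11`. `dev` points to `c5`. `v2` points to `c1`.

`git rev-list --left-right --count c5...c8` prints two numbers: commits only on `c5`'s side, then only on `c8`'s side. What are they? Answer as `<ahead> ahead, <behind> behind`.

Reachable from c5: {c2, c3, c5}.
Reachable from c8: {c1, c10, c2, c3, c4, c5, c6, c7, c8, c9}.
Only in c5's history (ahead): {} — 0.
Only in c8's history (behind): {c1, c10, c4, c6, c7, c8, c9} — 7.

0 ahead, 7 behind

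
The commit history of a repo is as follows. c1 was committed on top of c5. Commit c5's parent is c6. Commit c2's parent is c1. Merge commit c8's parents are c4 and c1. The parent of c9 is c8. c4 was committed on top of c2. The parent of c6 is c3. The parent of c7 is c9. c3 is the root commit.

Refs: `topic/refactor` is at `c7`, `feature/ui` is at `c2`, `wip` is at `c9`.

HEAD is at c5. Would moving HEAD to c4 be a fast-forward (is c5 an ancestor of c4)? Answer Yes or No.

A fast-forward from c5 to c4 is possible iff c5 is an ancestor of c4.
Ancestors of c4: {c1, c2, c3, c4, c5, c6}.
c5 is among them, so fast-forward is possible.

Yes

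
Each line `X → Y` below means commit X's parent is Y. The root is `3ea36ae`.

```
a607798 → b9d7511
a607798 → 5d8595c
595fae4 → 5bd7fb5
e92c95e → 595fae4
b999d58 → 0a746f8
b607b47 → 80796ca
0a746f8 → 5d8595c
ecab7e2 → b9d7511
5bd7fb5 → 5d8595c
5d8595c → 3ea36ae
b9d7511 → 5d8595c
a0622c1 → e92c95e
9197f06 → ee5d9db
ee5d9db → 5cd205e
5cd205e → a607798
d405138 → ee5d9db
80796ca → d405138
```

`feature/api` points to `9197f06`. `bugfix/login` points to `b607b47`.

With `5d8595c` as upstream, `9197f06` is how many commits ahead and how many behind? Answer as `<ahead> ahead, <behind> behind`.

Reachable from 9197f06: {3ea36ae, 5cd205e, 5d8595c, 9197f06, a607798, b9d7511, ee5d9db}.
Reachable from 5d8595c: {3ea36ae, 5d8595c}.
Only in 9197f06's history (ahead): {5cd205e, 9197f06, a607798, b9d7511, ee5d9db} — 5.
Only in 5d8595c's history (behind): {} — 0.

5 ahead, 0 behind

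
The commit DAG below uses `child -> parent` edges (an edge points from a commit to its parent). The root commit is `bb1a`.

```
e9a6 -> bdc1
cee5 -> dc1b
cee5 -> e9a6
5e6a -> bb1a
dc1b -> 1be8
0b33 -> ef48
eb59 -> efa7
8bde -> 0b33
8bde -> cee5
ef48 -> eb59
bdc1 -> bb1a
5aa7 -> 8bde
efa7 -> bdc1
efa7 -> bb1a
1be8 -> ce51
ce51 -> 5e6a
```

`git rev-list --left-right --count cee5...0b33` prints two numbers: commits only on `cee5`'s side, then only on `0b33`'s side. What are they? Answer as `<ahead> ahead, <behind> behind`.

6 ahead, 4 behind

Reachable from cee5: {1be8, 5e6a, bb1a, bdc1, ce51, cee5, dc1b, e9a6}.
Reachable from 0b33: {0b33, bb1a, bdc1, eb59, ef48, efa7}.
Only in cee5's history (ahead): {1be8, 5e6a, ce51, cee5, dc1b, e9a6} — 6.
Only in 0b33's history (behind): {0b33, eb59, ef48, efa7} — 4.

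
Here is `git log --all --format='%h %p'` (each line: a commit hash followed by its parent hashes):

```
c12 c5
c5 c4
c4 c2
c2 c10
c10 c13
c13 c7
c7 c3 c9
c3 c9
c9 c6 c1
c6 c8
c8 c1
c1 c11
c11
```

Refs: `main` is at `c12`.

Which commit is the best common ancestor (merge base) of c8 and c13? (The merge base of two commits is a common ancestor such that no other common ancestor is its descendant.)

c8

Ancestors of c8: {c1, c11, c8}.
Ancestors of c13: {c1, c11, c13, c3, c6, c7, c8, c9}.
Common ancestors: {c1, c11, c8}.
Among these, c8 is not an ancestor of any other common ancestor — it is the merge base.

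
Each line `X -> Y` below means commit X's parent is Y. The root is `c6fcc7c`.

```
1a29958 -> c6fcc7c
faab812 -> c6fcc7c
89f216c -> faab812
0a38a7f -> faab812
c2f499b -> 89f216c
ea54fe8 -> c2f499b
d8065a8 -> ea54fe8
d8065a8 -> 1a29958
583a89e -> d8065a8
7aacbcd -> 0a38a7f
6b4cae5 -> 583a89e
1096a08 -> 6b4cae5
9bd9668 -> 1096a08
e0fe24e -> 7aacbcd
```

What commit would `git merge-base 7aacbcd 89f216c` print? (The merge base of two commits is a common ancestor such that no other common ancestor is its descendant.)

Ancestors of 7aacbcd: {0a38a7f, 7aacbcd, c6fcc7c, faab812}.
Ancestors of 89f216c: {89f216c, c6fcc7c, faab812}.
Common ancestors: {c6fcc7c, faab812}.
Among these, faab812 is not an ancestor of any other common ancestor — it is the merge base.

faab812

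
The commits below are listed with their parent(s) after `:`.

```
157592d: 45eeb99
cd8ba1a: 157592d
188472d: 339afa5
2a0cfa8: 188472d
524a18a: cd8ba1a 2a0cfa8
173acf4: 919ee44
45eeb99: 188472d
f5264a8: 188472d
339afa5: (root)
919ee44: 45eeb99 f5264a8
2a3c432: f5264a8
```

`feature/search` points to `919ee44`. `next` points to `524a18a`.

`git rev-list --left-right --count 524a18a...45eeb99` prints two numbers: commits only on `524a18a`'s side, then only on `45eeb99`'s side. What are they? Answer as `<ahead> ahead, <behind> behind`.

4 ahead, 0 behind

Reachable from 524a18a: {157592d, 188472d, 2a0cfa8, 339afa5, 45eeb99, 524a18a, cd8ba1a}.
Reachable from 45eeb99: {188472d, 339afa5, 45eeb99}.
Only in 524a18a's history (ahead): {157592d, 2a0cfa8, 524a18a, cd8ba1a} — 4.
Only in 45eeb99's history (behind): {} — 0.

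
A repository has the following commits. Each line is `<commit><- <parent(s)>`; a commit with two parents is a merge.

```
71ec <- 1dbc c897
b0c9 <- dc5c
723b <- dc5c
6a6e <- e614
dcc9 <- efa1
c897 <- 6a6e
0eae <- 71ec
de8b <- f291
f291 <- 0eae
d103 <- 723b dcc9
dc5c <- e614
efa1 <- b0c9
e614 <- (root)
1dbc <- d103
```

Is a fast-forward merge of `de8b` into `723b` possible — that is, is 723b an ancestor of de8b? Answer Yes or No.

Yes

A fast-forward from 723b to de8b is possible iff 723b is an ancestor of de8b.
Ancestors of de8b: {0eae, 1dbc, 6a6e, 71ec, 723b, b0c9, c897, d103, dc5c, dcc9, de8b, e614, efa1, f291}.
723b is among them, so fast-forward is possible.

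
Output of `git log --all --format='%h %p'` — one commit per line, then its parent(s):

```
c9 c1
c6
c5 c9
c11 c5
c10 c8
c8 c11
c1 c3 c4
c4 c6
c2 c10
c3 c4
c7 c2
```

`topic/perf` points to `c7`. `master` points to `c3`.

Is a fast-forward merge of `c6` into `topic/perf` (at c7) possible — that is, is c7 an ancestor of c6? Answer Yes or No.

No

A fast-forward from c7 to c6 is possible iff c7 is an ancestor of c6.
Ancestors of c6: {c6}.
c7 is not among them, so fast-forward is not possible.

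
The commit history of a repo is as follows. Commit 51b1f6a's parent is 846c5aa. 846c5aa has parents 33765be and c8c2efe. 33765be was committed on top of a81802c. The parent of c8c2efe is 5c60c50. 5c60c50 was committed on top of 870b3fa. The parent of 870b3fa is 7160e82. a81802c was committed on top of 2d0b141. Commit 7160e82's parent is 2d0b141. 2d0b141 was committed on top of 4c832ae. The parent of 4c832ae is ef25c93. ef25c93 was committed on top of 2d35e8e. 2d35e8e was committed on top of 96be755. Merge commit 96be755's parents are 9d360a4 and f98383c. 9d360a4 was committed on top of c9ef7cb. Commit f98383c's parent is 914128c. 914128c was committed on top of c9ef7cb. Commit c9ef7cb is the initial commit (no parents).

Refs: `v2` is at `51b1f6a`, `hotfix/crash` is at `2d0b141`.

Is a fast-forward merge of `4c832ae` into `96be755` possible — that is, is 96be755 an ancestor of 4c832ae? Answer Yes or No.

Yes

A fast-forward from 96be755 to 4c832ae is possible iff 96be755 is an ancestor of 4c832ae.
Ancestors of 4c832ae: {2d35e8e, 4c832ae, 914128c, 96be755, 9d360a4, c9ef7cb, ef25c93, f98383c}.
96be755 is among them, so fast-forward is possible.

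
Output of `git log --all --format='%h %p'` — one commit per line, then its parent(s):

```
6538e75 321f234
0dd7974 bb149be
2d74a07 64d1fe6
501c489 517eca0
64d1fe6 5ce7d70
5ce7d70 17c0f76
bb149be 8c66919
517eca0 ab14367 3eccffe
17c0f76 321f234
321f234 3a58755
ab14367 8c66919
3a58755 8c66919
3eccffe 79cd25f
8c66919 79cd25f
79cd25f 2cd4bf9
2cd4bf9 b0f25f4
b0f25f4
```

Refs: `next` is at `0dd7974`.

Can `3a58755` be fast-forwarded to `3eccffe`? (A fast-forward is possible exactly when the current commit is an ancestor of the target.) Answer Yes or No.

No

A fast-forward from 3a58755 to 3eccffe is possible iff 3a58755 is an ancestor of 3eccffe.
Ancestors of 3eccffe: {2cd4bf9, 3eccffe, 79cd25f, b0f25f4}.
3a58755 is not among them, so fast-forward is not possible.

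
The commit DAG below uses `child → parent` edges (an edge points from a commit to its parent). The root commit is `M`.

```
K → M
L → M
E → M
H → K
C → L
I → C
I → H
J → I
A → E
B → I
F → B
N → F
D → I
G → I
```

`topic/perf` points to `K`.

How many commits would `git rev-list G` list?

7

Walking parent pointers from G: reachable set = {C, G, H, I, K, L, M}.
That is 7 commits.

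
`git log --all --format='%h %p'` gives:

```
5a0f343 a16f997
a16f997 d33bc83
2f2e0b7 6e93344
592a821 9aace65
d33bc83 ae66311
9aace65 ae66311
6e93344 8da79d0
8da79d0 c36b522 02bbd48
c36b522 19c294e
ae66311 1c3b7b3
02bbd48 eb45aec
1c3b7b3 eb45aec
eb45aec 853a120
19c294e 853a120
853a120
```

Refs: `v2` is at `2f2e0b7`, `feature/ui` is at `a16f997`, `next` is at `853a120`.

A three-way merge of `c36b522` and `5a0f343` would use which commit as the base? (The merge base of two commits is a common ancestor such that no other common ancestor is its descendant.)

853a120

Ancestors of c36b522: {19c294e, 853a120, c36b522}.
Ancestors of 5a0f343: {1c3b7b3, 5a0f343, 853a120, a16f997, ae66311, d33bc83, eb45aec}.
Common ancestors: {853a120}.
The only common ancestor is 853a120, so it is the merge base.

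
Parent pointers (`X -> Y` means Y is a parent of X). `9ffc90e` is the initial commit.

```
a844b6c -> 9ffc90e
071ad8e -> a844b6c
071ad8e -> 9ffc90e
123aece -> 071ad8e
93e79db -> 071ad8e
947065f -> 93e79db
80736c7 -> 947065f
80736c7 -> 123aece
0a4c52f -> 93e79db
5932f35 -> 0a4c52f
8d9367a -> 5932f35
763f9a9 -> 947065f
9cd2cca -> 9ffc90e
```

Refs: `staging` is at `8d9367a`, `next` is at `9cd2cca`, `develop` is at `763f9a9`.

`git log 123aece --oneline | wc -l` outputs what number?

4

Walking parent pointers from 123aece: reachable set = {071ad8e, 123aece, 9ffc90e, a844b6c}.
That is 4 commits.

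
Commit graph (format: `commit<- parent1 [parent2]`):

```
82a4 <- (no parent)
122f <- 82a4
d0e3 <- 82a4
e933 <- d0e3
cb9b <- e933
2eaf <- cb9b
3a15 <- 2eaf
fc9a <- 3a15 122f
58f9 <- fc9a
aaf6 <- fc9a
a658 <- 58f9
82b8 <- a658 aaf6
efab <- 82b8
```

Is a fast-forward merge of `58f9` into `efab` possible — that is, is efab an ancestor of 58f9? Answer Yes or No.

No

A fast-forward from efab to 58f9 is possible iff efab is an ancestor of 58f9.
Ancestors of 58f9: {122f, 2eaf, 3a15, 58f9, 82a4, cb9b, d0e3, e933, fc9a}.
efab is not among them, so fast-forward is not possible.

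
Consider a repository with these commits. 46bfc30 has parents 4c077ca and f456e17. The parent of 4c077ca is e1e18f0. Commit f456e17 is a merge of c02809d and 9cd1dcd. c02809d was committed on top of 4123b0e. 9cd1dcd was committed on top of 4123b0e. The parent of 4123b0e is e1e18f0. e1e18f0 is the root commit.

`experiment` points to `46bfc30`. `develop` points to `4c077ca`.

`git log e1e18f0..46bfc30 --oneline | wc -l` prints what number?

Reachable from 46bfc30: {4123b0e, 46bfc30, 4c077ca, 9cd1dcd, c02809d, e1e18f0, f456e17}.
Reachable from e1e18f0: {e1e18f0}.
In 46bfc30's history but not e1e18f0's: {4123b0e, 46bfc30, 4c077ca, 9cd1dcd, c02809d, f456e17} — 6 commits.

6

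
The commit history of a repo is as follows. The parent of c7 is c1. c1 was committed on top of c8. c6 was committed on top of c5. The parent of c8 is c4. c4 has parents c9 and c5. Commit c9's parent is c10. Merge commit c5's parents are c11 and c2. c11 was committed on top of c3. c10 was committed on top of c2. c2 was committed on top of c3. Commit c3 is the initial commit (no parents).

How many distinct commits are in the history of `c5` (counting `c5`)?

Walking parent pointers from c5: reachable set = {c11, c2, c3, c5}.
That is 4 commits.

4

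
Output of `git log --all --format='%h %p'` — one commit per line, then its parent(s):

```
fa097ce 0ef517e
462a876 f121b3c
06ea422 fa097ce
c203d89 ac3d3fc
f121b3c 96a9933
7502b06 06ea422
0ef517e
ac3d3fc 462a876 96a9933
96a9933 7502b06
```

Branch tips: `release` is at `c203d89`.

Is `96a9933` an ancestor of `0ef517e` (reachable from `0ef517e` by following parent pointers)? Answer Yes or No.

Ancestors of 0ef517e: {0ef517e}.
96a9933 is not in that set, so it is not an ancestor of 0ef517e.

No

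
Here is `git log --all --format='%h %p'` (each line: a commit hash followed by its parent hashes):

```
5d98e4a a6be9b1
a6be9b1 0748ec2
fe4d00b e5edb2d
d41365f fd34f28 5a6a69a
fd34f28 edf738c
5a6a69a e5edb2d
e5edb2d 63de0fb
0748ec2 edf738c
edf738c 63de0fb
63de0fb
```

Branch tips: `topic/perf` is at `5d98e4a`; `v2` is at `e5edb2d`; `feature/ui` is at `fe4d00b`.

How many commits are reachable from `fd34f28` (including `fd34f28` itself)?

Walking parent pointers from fd34f28: reachable set = {63de0fb, edf738c, fd34f28}.
That is 3 commits.

3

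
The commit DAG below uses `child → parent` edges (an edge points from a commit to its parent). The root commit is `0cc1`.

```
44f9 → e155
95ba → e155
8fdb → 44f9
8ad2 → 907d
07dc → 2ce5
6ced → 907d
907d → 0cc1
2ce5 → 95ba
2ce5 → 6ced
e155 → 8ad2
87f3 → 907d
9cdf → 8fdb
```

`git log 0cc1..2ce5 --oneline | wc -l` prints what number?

6

Reachable from 2ce5: {0cc1, 2ce5, 6ced, 8ad2, 907d, 95ba, e155}.
Reachable from 0cc1: {0cc1}.
In 2ce5's history but not 0cc1's: {2ce5, 6ced, 8ad2, 907d, 95ba, e155} — 6 commits.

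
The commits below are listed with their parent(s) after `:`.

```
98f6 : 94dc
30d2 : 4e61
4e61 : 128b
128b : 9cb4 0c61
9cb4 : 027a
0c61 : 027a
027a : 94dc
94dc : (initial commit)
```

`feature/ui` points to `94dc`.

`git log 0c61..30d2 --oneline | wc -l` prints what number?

4

Reachable from 30d2: {027a, 0c61, 128b, 30d2, 4e61, 94dc, 9cb4}.
Reachable from 0c61: {027a, 0c61, 94dc}.
In 30d2's history but not 0c61's: {128b, 30d2, 4e61, 9cb4} — 4 commits.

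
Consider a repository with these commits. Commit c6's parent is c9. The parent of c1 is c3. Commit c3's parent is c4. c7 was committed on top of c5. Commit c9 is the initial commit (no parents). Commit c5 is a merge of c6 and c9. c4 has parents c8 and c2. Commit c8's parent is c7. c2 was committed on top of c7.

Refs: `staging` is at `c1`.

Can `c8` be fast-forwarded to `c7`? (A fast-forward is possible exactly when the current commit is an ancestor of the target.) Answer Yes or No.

No

A fast-forward from c8 to c7 is possible iff c8 is an ancestor of c7.
Ancestors of c7: {c5, c6, c7, c9}.
c8 is not among them, so fast-forward is not possible.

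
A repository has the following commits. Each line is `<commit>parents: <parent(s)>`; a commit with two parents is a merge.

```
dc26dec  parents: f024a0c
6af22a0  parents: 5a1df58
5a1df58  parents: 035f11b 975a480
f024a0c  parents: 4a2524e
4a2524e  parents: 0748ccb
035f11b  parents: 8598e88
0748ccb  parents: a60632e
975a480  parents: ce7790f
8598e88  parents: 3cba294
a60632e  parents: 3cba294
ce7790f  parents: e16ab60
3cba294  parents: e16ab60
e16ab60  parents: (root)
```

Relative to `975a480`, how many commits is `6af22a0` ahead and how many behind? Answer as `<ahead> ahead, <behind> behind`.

5 ahead, 0 behind

Reachable from 6af22a0: {035f11b, 3cba294, 5a1df58, 6af22a0, 8598e88, 975a480, ce7790f, e16ab60}.
Reachable from 975a480: {975a480, ce7790f, e16ab60}.
Only in 6af22a0's history (ahead): {035f11b, 3cba294, 5a1df58, 6af22a0, 8598e88} — 5.
Only in 975a480's history (behind): {} — 0.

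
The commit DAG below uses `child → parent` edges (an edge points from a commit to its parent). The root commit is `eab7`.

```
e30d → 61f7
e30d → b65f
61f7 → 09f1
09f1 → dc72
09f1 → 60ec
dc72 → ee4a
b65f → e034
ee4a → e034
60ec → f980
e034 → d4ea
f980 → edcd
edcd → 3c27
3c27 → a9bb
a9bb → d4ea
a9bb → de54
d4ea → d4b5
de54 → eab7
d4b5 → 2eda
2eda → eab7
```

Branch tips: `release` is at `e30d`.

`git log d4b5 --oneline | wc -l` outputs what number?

3

Walking parent pointers from d4b5: reachable set = {2eda, d4b5, eab7}.
That is 3 commits.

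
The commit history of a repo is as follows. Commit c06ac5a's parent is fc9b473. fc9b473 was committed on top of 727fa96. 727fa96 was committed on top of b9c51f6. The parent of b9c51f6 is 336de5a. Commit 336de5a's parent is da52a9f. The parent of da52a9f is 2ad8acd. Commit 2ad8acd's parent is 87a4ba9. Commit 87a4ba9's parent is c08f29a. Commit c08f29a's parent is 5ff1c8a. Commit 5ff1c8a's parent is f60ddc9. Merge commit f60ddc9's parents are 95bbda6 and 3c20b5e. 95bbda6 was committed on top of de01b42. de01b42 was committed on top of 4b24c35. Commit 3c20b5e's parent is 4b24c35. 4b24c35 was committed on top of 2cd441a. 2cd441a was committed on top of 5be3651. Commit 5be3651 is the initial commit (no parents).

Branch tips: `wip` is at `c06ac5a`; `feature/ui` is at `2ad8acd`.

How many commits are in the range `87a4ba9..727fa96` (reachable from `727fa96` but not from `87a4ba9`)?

5

Reachable from 727fa96: {2ad8acd, 2cd441a, 336de5a, 3c20b5e, 4b24c35, 5be3651, 5ff1c8a, 727fa96, 87a4ba9, 95bbda6, b9c51f6, c08f29a, da52a9f, de01b42, f60ddc9}.
Reachable from 87a4ba9: {2cd441a, 3c20b5e, 4b24c35, 5be3651, 5ff1c8a, 87a4ba9, 95bbda6, c08f29a, de01b42, f60ddc9}.
In 727fa96's history but not 87a4ba9's: {2ad8acd, 336de5a, 727fa96, b9c51f6, da52a9f} — 5 commits.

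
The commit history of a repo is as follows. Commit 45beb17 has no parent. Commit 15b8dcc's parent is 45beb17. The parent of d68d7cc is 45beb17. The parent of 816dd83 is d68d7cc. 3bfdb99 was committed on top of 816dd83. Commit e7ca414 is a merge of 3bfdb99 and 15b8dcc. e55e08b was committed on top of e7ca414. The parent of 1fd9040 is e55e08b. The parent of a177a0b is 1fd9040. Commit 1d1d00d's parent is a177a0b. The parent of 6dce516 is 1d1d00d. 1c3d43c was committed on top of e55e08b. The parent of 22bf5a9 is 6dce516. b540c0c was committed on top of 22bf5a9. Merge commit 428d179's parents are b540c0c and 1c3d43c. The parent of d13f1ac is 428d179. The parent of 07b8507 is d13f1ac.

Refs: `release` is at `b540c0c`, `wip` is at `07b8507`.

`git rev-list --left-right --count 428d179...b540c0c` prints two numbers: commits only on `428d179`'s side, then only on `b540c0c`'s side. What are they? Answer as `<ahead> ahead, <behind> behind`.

Reachable from 428d179: {15b8dcc, 1c3d43c, 1d1d00d, 1fd9040, 22bf5a9, 3bfdb99, 428d179, 45beb17, 6dce516, 816dd83, a177a0b, b540c0c, d68d7cc, e55e08b, e7ca414}.
Reachable from b540c0c: {15b8dcc, 1d1d00d, 1fd9040, 22bf5a9, 3bfdb99, 45beb17, 6dce516, 816dd83, a177a0b, b540c0c, d68d7cc, e55e08b, e7ca414}.
Only in 428d179's history (ahead): {1c3d43c, 428d179} — 2.
Only in b540c0c's history (behind): {} — 0.

2 ahead, 0 behind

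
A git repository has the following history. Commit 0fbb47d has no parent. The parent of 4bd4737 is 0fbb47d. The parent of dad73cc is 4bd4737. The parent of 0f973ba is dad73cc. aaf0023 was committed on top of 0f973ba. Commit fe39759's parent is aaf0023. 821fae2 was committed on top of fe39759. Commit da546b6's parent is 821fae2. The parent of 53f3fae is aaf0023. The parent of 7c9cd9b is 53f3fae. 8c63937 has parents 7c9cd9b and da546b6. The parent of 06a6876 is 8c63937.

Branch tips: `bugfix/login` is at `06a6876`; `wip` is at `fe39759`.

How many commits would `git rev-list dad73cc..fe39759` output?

3

Reachable from fe39759: {0f973ba, 0fbb47d, 4bd4737, aaf0023, dad73cc, fe39759}.
Reachable from dad73cc: {0fbb47d, 4bd4737, dad73cc}.
In fe39759's history but not dad73cc's: {0f973ba, aaf0023, fe39759} — 3 commits.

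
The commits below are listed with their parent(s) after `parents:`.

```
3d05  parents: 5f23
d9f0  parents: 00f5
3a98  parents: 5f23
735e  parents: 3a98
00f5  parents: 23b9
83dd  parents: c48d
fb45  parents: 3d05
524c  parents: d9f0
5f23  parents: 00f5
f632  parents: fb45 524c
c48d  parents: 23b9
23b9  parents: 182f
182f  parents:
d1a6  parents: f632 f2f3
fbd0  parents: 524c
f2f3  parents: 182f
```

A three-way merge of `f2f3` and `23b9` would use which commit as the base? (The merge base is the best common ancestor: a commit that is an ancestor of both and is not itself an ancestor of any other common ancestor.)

Ancestors of f2f3: {182f, f2f3}.
Ancestors of 23b9: {182f, 23b9}.
Common ancestors: {182f}.
The only common ancestor is 182f, so it is the merge base.

182f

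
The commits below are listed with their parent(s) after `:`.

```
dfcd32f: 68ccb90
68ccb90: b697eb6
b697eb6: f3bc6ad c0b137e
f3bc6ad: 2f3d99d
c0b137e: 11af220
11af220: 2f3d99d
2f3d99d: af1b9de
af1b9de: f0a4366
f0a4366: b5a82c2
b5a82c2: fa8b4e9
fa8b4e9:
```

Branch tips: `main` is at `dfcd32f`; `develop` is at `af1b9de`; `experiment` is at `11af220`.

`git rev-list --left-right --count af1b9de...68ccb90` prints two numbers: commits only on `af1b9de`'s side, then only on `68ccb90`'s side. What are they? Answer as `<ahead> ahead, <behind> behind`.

0 ahead, 6 behind

Reachable from af1b9de: {af1b9de, b5a82c2, f0a4366, fa8b4e9}.
Reachable from 68ccb90: {11af220, 2f3d99d, 68ccb90, af1b9de, b5a82c2, b697eb6, c0b137e, f0a4366, f3bc6ad, fa8b4e9}.
Only in af1b9de's history (ahead): {} — 0.
Only in 68ccb90's history (behind): {11af220, 2f3d99d, 68ccb90, b697eb6, c0b137e, f3bc6ad} — 6.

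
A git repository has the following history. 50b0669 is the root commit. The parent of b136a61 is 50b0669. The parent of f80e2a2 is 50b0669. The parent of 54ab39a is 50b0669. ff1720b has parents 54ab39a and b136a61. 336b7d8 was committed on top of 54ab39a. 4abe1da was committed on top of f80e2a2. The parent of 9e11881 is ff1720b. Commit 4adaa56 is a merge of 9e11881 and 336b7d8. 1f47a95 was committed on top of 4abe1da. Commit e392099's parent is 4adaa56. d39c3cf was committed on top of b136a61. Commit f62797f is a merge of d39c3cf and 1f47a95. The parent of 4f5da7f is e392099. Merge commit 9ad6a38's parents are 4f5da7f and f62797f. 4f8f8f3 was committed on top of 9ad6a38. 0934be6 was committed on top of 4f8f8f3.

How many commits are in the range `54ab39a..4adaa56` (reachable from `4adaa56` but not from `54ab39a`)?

Reachable from 4adaa56: {336b7d8, 4adaa56, 50b0669, 54ab39a, 9e11881, b136a61, ff1720b}.
Reachable from 54ab39a: {50b0669, 54ab39a}.
In 4adaa56's history but not 54ab39a's: {336b7d8, 4adaa56, 9e11881, b136a61, ff1720b} — 5 commits.

5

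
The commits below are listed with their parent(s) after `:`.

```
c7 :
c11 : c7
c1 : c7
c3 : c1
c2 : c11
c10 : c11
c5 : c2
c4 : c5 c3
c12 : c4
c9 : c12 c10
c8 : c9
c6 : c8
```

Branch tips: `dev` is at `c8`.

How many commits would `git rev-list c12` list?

Walking parent pointers from c12: reachable set = {c1, c11, c12, c2, c3, c4, c5, c7}.
That is 8 commits.

8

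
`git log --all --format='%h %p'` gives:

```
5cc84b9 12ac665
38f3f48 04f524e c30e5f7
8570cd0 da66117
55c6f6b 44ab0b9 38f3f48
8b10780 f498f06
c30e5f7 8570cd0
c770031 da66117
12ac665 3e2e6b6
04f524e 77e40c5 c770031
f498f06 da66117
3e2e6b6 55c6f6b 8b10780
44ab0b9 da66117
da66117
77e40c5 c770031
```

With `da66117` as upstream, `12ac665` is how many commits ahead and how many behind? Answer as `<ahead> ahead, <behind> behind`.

12 ahead, 0 behind

Reachable from 12ac665: {04f524e, 12ac665, 38f3f48, 3e2e6b6, 44ab0b9, 55c6f6b, 77e40c5, 8570cd0, 8b10780, c30e5f7, c770031, da66117, f498f06}.
Reachable from da66117: {da66117}.
Only in 12ac665's history (ahead): {04f524e, 12ac665, 38f3f48, 3e2e6b6, 44ab0b9, 55c6f6b, 77e40c5, 8570cd0, 8b10780, c30e5f7, c770031, f498f06} — 12.
Only in da66117's history (behind): {} — 0.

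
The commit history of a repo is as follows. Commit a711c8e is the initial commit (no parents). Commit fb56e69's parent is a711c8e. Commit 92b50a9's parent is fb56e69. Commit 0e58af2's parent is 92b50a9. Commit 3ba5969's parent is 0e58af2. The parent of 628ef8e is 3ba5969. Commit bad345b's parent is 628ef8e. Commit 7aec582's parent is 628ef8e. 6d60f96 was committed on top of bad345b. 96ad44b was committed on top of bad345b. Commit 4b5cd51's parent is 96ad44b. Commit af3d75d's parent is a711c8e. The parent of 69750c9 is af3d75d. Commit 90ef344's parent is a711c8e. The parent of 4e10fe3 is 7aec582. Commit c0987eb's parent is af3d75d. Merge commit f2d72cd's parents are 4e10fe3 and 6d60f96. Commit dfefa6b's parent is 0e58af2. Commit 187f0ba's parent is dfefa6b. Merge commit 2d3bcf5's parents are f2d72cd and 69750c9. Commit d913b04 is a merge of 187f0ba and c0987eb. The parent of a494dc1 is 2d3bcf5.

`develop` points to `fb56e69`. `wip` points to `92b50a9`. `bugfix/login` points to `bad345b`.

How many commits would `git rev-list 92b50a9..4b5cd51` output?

Reachable from 4b5cd51: {0e58af2, 3ba5969, 4b5cd51, 628ef8e, 92b50a9, 96ad44b, a711c8e, bad345b, fb56e69}.
Reachable from 92b50a9: {92b50a9, a711c8e, fb56e69}.
In 4b5cd51's history but not 92b50a9's: {0e58af2, 3ba5969, 4b5cd51, 628ef8e, 96ad44b, bad345b} — 6 commits.

6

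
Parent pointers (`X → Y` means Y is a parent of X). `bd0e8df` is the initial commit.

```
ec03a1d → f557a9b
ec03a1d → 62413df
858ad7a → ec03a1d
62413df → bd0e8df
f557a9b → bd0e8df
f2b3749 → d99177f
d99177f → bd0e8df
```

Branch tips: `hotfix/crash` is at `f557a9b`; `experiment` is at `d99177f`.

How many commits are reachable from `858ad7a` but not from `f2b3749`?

4

Reachable from 858ad7a: {62413df, 858ad7a, bd0e8df, ec03a1d, f557a9b}.
Reachable from f2b3749: {bd0e8df, d99177f, f2b3749}.
In 858ad7a's history but not f2b3749's: {62413df, 858ad7a, ec03a1d, f557a9b} — 4 commits.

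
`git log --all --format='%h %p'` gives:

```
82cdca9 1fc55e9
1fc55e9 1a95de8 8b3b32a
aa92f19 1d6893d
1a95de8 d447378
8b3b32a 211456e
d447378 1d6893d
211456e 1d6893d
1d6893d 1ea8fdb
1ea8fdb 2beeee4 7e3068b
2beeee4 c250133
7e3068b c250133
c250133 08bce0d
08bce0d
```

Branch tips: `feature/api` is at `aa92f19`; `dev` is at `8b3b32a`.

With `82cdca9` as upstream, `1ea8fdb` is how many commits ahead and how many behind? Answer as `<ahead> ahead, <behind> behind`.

Reachable from 1ea8fdb: {08bce0d, 1ea8fdb, 2beeee4, 7e3068b, c250133}.
Reachable from 82cdca9: {08bce0d, 1a95de8, 1d6893d, 1ea8fdb, 1fc55e9, 211456e, 2beeee4, 7e3068b, 82cdca9, 8b3b32a, c250133, d447378}.
Only in 1ea8fdb's history (ahead): {} — 0.
Only in 82cdca9's history (behind): {1a95de8, 1d6893d, 1fc55e9, 211456e, 82cdca9, 8b3b32a, d447378} — 7.

0 ahead, 7 behind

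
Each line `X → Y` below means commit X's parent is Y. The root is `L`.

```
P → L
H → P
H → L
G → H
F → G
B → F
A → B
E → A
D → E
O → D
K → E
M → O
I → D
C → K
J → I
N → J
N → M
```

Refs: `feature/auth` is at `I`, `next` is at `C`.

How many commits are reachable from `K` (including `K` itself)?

Walking parent pointers from K: reachable set = {A, B, E, F, G, H, K, L, P}.
That is 9 commits.

9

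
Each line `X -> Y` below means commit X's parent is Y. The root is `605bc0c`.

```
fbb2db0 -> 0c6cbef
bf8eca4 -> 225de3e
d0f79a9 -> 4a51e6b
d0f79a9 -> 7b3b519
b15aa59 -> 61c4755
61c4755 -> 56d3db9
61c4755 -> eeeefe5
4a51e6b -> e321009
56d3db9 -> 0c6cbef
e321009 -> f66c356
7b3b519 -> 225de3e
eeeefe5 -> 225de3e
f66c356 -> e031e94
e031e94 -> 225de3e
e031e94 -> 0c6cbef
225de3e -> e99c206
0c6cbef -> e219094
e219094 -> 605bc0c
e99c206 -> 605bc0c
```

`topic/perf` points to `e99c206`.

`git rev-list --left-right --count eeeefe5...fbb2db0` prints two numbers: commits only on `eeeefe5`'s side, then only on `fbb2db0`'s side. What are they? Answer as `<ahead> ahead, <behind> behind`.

Reachable from eeeefe5: {225de3e, 605bc0c, e99c206, eeeefe5}.
Reachable from fbb2db0: {0c6cbef, 605bc0c, e219094, fbb2db0}.
Only in eeeefe5's history (ahead): {225de3e, e99c206, eeeefe5} — 3.
Only in fbb2db0's history (behind): {0c6cbef, e219094, fbb2db0} — 3.

3 ahead, 3 behind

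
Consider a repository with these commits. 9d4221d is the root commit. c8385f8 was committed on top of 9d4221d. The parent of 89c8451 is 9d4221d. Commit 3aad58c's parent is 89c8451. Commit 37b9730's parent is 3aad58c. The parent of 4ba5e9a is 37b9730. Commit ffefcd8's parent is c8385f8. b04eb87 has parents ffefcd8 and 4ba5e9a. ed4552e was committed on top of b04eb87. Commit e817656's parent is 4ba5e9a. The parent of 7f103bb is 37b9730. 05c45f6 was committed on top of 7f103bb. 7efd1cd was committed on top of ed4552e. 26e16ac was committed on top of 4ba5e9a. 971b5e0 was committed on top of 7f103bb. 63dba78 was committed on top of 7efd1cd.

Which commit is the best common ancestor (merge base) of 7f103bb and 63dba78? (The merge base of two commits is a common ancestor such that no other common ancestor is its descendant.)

Ancestors of 7f103bb: {37b9730, 3aad58c, 7f103bb, 89c8451, 9d4221d}.
Ancestors of 63dba78: {37b9730, 3aad58c, 4ba5e9a, 63dba78, 7efd1cd, 89c8451, 9d4221d, b04eb87, c8385f8, ed4552e, ffefcd8}.
Common ancestors: {37b9730, 3aad58c, 89c8451, 9d4221d}.
Among these, 37b9730 is not an ancestor of any other common ancestor — it is the merge base.

37b9730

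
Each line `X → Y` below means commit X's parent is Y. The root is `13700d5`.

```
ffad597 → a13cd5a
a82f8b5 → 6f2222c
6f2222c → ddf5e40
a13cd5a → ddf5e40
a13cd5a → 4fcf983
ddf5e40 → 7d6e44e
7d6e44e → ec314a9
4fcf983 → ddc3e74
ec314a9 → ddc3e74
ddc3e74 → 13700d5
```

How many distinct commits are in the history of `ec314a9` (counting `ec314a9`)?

Walking parent pointers from ec314a9: reachable set = {13700d5, ddc3e74, ec314a9}.
That is 3 commits.

3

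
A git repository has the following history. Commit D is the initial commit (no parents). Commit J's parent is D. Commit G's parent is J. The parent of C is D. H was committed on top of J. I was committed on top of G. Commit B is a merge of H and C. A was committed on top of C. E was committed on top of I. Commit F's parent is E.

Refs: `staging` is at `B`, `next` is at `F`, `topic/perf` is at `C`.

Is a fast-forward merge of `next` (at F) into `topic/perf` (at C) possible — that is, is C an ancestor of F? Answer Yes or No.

A fast-forward from C to F is possible iff C is an ancestor of F.
Ancestors of F: {D, E, F, G, I, J}.
C is not among them, so fast-forward is not possible.

No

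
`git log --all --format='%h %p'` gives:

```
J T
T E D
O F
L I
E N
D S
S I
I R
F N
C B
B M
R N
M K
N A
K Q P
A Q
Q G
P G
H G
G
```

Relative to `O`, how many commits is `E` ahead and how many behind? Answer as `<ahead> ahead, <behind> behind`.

1 ahead, 2 behind

Reachable from E: {A, E, G, N, Q}.
Reachable from O: {A, F, G, N, O, Q}.
Only in E's history (ahead): {E} — 1.
Only in O's history (behind): {F, O} — 2.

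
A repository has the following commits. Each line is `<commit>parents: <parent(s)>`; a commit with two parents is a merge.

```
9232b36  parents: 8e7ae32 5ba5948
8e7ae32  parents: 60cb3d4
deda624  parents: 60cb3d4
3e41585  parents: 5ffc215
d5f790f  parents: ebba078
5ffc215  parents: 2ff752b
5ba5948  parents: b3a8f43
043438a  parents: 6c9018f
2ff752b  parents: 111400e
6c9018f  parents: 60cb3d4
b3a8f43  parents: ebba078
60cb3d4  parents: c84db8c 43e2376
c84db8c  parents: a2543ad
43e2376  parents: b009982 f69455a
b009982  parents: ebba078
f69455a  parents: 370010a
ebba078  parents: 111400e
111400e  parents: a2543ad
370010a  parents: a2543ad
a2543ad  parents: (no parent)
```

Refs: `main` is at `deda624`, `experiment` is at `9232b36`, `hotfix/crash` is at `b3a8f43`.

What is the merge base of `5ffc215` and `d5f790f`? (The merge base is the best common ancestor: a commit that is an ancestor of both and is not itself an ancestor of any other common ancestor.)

Ancestors of 5ffc215: {111400e, 2ff752b, 5ffc215, a2543ad}.
Ancestors of d5f790f: {111400e, a2543ad, d5f790f, ebba078}.
Common ancestors: {111400e, a2543ad}.
Among these, 111400e is not an ancestor of any other common ancestor — it is the merge base.

111400e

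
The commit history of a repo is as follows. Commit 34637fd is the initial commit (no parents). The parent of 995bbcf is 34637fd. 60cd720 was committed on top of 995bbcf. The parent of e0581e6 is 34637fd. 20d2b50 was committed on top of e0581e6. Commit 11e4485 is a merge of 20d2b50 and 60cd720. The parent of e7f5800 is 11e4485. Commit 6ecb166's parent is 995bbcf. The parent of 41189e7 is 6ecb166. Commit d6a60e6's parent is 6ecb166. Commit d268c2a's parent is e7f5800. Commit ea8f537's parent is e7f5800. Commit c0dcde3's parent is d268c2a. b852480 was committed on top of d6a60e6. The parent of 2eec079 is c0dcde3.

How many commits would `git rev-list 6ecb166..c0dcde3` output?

Reachable from c0dcde3: {11e4485, 20d2b50, 34637fd, 60cd720, 995bbcf, c0dcde3, d268c2a, e0581e6, e7f5800}.
Reachable from 6ecb166: {34637fd, 6ecb166, 995bbcf}.
In c0dcde3's history but not 6ecb166's: {11e4485, 20d2b50, 60cd720, c0dcde3, d268c2a, e0581e6, e7f5800} — 7 commits.

7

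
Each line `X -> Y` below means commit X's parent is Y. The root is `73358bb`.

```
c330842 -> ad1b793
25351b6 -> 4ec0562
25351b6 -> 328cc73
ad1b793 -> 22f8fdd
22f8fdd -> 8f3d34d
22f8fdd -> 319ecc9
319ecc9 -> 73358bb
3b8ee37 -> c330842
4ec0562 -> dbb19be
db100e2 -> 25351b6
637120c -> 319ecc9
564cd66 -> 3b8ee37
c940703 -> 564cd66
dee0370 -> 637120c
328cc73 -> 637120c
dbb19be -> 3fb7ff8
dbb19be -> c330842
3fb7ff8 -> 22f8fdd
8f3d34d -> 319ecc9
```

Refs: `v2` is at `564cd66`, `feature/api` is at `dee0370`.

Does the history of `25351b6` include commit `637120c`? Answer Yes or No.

Ancestors of 25351b6 (commits reachable by following parents): {22f8fdd, 25351b6, 319ecc9, 328cc73, 3fb7ff8, 4ec0562, 637120c, 73358bb, 8f3d34d, ad1b793, c330842, dbb19be}.
637120c is in that set, so it is an ancestor of 25351b6.

Yes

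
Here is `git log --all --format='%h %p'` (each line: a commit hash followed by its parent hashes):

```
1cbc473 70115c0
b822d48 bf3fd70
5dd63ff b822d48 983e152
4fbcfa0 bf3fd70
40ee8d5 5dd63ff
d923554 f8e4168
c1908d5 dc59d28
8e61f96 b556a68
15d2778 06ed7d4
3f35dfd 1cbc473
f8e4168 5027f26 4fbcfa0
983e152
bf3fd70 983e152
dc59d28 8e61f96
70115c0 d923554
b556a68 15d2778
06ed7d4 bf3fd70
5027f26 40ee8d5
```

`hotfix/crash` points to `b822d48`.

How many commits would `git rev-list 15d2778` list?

Walking parent pointers from 15d2778: reachable set = {06ed7d4, 15d2778, 983e152, bf3fd70}.
That is 4 commits.

4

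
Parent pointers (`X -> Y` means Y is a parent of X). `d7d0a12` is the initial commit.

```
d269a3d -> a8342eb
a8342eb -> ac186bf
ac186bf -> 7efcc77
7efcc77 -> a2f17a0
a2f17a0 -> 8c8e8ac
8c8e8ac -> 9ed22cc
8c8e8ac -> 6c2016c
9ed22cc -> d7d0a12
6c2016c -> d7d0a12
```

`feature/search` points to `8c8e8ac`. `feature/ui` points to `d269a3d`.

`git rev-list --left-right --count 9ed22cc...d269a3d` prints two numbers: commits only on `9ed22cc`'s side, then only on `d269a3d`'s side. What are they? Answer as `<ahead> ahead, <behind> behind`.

0 ahead, 7 behind

Reachable from 9ed22cc: {9ed22cc, d7d0a12}.
Reachable from d269a3d: {6c2016c, 7efcc77, 8c8e8ac, 9ed22cc, a2f17a0, a8342eb, ac186bf, d269a3d, d7d0a12}.
Only in 9ed22cc's history (ahead): {} — 0.
Only in d269a3d's history (behind): {6c2016c, 7efcc77, 8c8e8ac, a2f17a0, a8342eb, ac186bf, d269a3d} — 7.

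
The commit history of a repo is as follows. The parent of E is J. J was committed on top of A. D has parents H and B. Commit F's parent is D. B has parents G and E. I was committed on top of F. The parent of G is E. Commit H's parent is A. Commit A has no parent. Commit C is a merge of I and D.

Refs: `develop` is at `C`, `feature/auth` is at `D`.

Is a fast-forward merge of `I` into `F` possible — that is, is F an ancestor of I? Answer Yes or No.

Yes

A fast-forward from F to I is possible iff F is an ancestor of I.
Ancestors of I: {A, B, D, E, F, G, H, I, J}.
F is among them, so fast-forward is possible.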